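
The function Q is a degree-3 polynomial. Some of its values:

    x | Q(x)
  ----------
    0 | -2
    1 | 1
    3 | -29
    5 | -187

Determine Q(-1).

-1

Write Q(x) = ax³ + bx² + cx + d; the 4 given values yield a linear system in the 4 coefficients.
Solving, Q(x) = -2x³ + 2x² + 3x - 2.
Then Q(-1) = -1.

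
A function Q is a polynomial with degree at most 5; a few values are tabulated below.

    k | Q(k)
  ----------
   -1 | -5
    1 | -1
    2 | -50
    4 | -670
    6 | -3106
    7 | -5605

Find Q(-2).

Write Q(k) = ak^5 + bk^4 + ck³ + dk² + ek + p; the 6 given values yield a linear system in the 6 coefficients.
Solving, the leading coefficient vanishes, and Q(k) = -2k^4 - 2k³ - 3k² + 4k + 2.
Then Q(-2) = -34.

-34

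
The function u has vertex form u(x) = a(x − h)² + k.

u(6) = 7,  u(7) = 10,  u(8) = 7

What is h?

First differences 3, -3; second difference -6 = 2a, so a = -3.
Expanding, the x-coefficient is −2ah = 6h; matching it to the data gives h = 7, and then k = 10.
So u(x) = -3(x − 7)² + 10.
Hence h = 7.

7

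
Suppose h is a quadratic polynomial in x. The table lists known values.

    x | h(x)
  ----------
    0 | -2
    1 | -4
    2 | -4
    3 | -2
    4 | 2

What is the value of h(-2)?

8

Write h(x) = ax² + bx + c; the 5 given values yield a linear system in the 3 coefficients.
Solving, h(x) = x² - 3x - 2.
Then h(-2) = 8.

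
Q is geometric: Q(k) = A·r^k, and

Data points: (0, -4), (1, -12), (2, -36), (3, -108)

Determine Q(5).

-972

Consecutive ratio: -12/(-4) = 3, and -36/(-12) = 3, so r = 3.
Then A·3^0 = -4 gives A = -4, and Q(k) = -4·3^k.
Q(5) = -4·3^5 = -972.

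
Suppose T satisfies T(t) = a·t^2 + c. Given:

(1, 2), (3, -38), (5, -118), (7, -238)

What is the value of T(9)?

-398

From T(1) = 2 and T(3) = -38: 1a + c = 2 and 9a + c = -38.
Subtracting: 8a = -40, so a = -5; then c = 2 − (-5)·1 = 7.
So T(t) = -5t² + 7, and T(9) = -398.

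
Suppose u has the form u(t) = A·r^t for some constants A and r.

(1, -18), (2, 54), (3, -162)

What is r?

Consecutive ratio: 54/(-18) = -3, and -162/54 = -3, so r = -3.
Then A·(-3)^1 = -18 gives A = 6, and u(t) = 6·(-3)^t.

-3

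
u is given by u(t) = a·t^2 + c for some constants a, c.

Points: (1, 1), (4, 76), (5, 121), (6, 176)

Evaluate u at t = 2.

From u(1) = 1 and u(4) = 76: 1a + c = 1 and 16a + c = 76.
Subtracting: 15a = 75, so a = 5; then c = 1 − 5·1 = -4.
So u(t) = 5t² − 4, and u(2) = 16.

16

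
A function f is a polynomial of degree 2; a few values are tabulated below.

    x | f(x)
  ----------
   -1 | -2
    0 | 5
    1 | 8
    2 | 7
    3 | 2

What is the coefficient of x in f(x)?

5

First differences: 7, 3, -1, -5. Second differences: -4, -4, -4.
Level-2 differences are constant, so f has degree 2.
Fitting a degree-2 polynomial gives f(x) = -2x² + 5x + 5.
The coefficient of x is 5.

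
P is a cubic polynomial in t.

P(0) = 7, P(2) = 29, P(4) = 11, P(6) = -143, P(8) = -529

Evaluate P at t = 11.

Write P(t) = at³ + bt² + ct + d; the 5 given values yield a linear system in the 4 coefficients.
Solving, P(t) = -2t³ + 7t² + 5t + 7.
Then P(11) = -1753.

-1753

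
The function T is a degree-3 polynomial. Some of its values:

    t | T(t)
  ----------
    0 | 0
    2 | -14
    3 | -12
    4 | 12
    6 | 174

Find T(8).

Write T(t) = at³ + bt² + ct + d; the 5 given values yield a linear system in the 4 coefficients.
Solving, T(t) = 2t³ - 7t² - t.
Then T(8) = 568.

568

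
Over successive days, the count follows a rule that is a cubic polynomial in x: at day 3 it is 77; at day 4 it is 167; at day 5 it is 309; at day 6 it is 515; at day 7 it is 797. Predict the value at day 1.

Write the value at x as T(x).
First differences: 90, 142, 206, 282. Second differences: 52, 64, 76. Third differences: 12, 12.
Level-3 differences are constant, so T has degree 3.
Fitting a degree-3 polynomial gives T(x) = 2x³ + 2x² + 2x - 1.
Then T(1) = 5.

5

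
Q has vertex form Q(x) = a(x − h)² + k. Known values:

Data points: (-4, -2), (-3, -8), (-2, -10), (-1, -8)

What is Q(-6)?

22

First differences -6, -2, 2; second difference 4 = 2a, so a = 2.
Expanding, the x-coefficient is −2ah = -4h; matching it to the data gives h = -2, and then k = -10.
So Q(x) = 2(x + 2)² − 10.
Q(-6) = 2·(-4)² − 10 = 22.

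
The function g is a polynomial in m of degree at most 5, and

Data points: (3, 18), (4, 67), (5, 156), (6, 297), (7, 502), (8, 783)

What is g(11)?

First differences: 49, 89, 141, 205, 281. Second differences: 40, 52, 64, 76. Third differences: 12, 12, 12.
Level-3 differences are constant, so g has degree 3.
Fitting a degree-3 polynomial gives g(m) = 2m³ - 4m² + 3m - 9.
Then g(11) = 2202.

2202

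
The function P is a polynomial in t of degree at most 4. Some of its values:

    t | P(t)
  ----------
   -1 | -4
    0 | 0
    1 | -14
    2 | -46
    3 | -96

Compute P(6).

-354

First differences: 4, -14, -32, -50. Second differences: -18, -18, -18.
Level-2 differences are constant, so P has degree 2.
Fitting a degree-2 polynomial gives P(t) = -9t² - 5t.
Then P(6) = -354.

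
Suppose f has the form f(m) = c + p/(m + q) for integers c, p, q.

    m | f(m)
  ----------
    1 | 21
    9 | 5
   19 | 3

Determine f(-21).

(f(m) − c)(m + q) = p for each data point; the three points give a linear system in c and q, then p follows.
Solving: c = 1, q = 1, p = 40, so f(m) = 1 + 40/(m + 1).
Then f(-21) = 1 + 40/(-20) = -1.

-1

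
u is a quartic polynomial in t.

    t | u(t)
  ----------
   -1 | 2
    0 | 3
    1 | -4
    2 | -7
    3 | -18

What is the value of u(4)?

Write u(t) = at^4 + bt³ + ct² + dt + e; the 5 given values yield a linear system in the 5 coefficients.
Solving, u(t) = -t^4 + 4t³ - 3t² - 7t + 3.
Then u(4) = -73.

-73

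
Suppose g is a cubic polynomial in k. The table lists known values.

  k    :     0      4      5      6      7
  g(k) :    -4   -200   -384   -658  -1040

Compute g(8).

Write g(k) = ak³ + bk² + ck + d; the 5 given values yield a linear system in the 4 coefficients.
Solving, g(k) = -3k³ - k - 4.
Then g(8) = -1548.

-1548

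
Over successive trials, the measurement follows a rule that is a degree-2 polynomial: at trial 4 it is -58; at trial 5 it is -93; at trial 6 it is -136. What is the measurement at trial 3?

-31

Write the value at k as f(k).
Write f(k) = ak² + bk + c; the 3 given values yield a linear system in the 3 coefficients.
Solving, f(k) = -4k² + k + 2.
Then f(3) = -31.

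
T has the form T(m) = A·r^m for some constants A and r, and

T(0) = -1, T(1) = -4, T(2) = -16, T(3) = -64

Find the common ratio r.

4

Consecutive ratio: -4/(-1) = 4, and -16/(-4) = 4, so r = 4.
Then A·4^0 = -1 gives A = -1, and T(m) = -1·4^m.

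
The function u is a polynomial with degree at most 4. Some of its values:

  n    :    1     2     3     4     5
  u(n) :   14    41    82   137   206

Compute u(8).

497

Write u(n) = an^4 + bn³ + cn² + dn + e; the 5 given values yield a linear system in the 5 coefficients.
Solving, the top 2 coefficients vanish, and u(n) = 7n² + 6n + 1.
Then u(8) = 497.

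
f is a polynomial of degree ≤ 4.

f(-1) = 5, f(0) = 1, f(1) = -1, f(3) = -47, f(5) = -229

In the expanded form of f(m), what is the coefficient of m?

-1

Write f(m) = am^4 + bm³ + cm² + dm + e; the 5 given values yield a linear system in the 5 coefficients.
Solving, the leading coefficient vanishes, and f(m) = -2m³ + m² - m + 1.
The coefficient of m is -1.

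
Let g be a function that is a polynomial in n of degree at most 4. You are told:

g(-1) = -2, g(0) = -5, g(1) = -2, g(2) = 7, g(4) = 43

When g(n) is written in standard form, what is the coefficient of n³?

Write g(n) = an^4 + bn³ + cn² + dn + e; the 5 given values yield a linear system in the 5 coefficients.
Solving, the top 2 coefficients vanish, and g(n) = 3n² - 5.
The coefficient of n³ is 0.

0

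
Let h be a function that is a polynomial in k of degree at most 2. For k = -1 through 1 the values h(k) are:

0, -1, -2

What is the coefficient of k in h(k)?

First differences: -1, -1.
Level-1 differences are constant, so h has degree 1.
Fitting a degree-1 polynomial gives h(k) = -k - 1.
The coefficient of k is -1.

-1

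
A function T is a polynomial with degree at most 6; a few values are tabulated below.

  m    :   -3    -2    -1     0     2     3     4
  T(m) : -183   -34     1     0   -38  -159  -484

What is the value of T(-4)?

-572

Write T(m) = am^6 + bm^5 + cm^4 + dm³ + em² + pm + q; the 7 given values yield a linear system in the 7 coefficients.
Solving, the top 2 coefficients vanish, and T(m) = -2m^4 + m³ - m² - 5m.
Then T(-4) = -572.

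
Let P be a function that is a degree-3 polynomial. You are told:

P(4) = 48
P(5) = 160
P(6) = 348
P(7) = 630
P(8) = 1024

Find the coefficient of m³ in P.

First differences: 112, 188, 282, 394. Second differences: 76, 94, 112. Third differences: 18, 18.
Level-3 differences are constant, so P has degree 3.
Fitting a degree-3 polynomial gives P(m) = 3m³ - 7m² - 8m.
The coefficient of m³ is 3.

3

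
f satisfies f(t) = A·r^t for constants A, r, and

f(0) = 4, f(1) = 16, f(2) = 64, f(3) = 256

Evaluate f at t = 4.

Consecutive ratio: 16/4 = 4, and 64/16 = 4, so r = 4.
Then A·4^0 = 4 gives A = 4, and f(t) = 4·4^t.
f(4) = 4·4^4 = 1024.

1024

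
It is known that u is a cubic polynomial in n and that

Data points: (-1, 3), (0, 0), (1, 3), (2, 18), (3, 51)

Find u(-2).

6

First differences: -3, 3, 15, 33. Second differences: 6, 12, 18. Third differences: 6, 6.
Level-3 differences are constant, so u has degree 3.
Fitting a degree-3 polynomial gives u(n) = n³ + 3n² - n.
Then u(-2) = 6.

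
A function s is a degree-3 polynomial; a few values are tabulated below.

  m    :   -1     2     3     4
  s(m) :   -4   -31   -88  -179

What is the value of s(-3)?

-46

Write s(m) = am³ + bm² + cm + d; the 4 given values yield a linear system in the 4 coefficients.
Solving, s(m) = -m³ - 8m² + 2m + 5.
Then s(-3) = -46.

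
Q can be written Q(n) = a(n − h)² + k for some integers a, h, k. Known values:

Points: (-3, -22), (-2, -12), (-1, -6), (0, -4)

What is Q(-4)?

-36

First differences 10, 6, 2; second difference -4 = 2a, so a = -2.
Expanding, the n-coefficient is −2ah = 4h; matching it to the data gives h = 0, and then k = -4.
So Q(n) = -2(n + 0)² − 4.
Q(-4) = -2·(-4)² − 4 = -36.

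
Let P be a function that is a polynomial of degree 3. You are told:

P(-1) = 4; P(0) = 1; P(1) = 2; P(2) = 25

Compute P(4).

209

Write P(k) = ak³ + bk² + ck + d; the 4 given values yield a linear system in the 4 coefficients.
Solving, P(k) = 3k³ + 2k² - 4k + 1.
Then P(4) = 209.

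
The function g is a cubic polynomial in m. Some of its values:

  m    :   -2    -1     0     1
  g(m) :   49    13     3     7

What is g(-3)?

123

Write g(m) = am³ + bm² + cm + d; the 4 given values yield a linear system in the 4 coefficients.
Solving, g(m) = -2m³ + 7m² - m + 3.
Then g(-3) = 123.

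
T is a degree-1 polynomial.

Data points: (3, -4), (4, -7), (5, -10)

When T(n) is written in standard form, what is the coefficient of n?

First differences: -3, -3.
Level-1 differences are constant, so T has degree 1.
Fitting a degree-1 polynomial gives T(n) = -3n + 5.
The coefficient of n is -3.

-3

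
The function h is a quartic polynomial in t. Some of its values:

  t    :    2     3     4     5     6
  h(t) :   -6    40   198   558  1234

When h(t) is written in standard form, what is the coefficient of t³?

Write h(t) = at^4 + bt³ + ct² + dt + e; the 5 given values yield a linear system in the 5 coefficients.
Solving, h(t) = t^4 + t³ - 8t² + 2t - 2.
The coefficient of t³ is 1.

1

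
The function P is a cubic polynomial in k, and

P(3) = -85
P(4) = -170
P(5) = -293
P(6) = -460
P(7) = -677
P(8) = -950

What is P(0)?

First differences: -85, -123, -167, -217, -273. Second differences: -38, -44, -50, -56. Third differences: -6, -6, -6.
Level-3 differences are constant, so P has degree 3.
Fitting a degree-3 polynomial gives P(k) = -k³ - 7k² + k + 2.
Then P(0) = 2.

2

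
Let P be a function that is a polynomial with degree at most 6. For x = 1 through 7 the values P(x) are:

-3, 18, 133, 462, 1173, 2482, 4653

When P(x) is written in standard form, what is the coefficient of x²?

-3

First differences: 21, 115, 329, 711, 1309, 2171. Second differences: 94, 214, 382, 598, 862. Third differences: 120, 168, 216, 264. Fourth differences: 48, 48, 48.
Level-4 differences are constant, so P has degree 4.
Fitting a degree-4 polynomial gives P(x) = 2x^4 - 3x² - 2.
The coefficient of x² is -3.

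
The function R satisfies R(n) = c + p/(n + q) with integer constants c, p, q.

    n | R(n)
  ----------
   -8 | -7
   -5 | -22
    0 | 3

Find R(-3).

18

(R(n) − c)(n + q) = p for each data point; the three points give a linear system in c and q, then p follows.
Solving: c = -2, q = 4, p = 20, so R(n) = -2 + 20/(n + 4).
Then R(-3) = -2 + 20/1 = 18.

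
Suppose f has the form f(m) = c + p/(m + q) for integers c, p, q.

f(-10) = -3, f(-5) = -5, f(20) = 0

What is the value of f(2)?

9

(f(m) − c)(m + q) = p for each data point; the three points give a linear system in c and q, then p follows.
Solving: c = -1, q = 0, p = 20, so f(m) = -1 + 20/(m + 0).
Then f(2) = -1 + 20/2 = 9.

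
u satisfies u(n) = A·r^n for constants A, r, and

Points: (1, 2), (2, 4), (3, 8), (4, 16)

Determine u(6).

64

Consecutive ratio: 4/2 = 2, and 8/4 = 2, so r = 2.
Then A·2^1 = 2 gives A = 1, and u(n) = 1·2^n.
u(6) = 1·2^6 = 64.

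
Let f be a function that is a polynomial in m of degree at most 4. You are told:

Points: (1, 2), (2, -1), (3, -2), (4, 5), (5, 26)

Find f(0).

1

Write f(m) = am^4 + bm³ + cm² + dm + e; the 5 given values yield a linear system in the 5 coefficients.
Solving, the leading coefficient vanishes, and f(m) = m³ - 5m² + 5m + 1.
Then f(0) = 1.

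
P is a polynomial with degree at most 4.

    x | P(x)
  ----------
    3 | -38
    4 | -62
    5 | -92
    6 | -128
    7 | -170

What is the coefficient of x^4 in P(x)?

First differences: -24, -30, -36, -42. Second differences: -6, -6, -6.
Level-2 differences are constant, so P has degree 2.
Fitting a degree-2 polynomial gives P(x) = -3x² - 3x - 2.
The coefficient of x^4 is 0.

0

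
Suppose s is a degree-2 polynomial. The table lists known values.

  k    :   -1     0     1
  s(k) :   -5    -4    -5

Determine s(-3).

Write s(k) = ak² + bk + c; the 3 given values yield a linear system in the 3 coefficients.
Solving, s(k) = -k² - 4.
Then s(-3) = -13.

-13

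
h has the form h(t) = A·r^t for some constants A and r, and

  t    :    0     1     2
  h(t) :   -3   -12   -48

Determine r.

4

Consecutive ratio: -12/(-3) = 4, and -48/(-12) = 4, so r = 4.
Then A·4^0 = -3 gives A = -3, and h(t) = -3·4^t.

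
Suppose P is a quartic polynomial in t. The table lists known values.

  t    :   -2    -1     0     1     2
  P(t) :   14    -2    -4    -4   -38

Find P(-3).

32

Write P(t) = at^4 + bt³ + ct² + dt + e; the 5 given values yield a linear system in the 5 coefficients.
Solving, P(t) = -t^4 - 4t³ + 2t² + 3t - 4.
Then P(-3) = 32.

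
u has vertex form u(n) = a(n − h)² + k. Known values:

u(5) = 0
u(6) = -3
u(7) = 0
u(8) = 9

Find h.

6

First differences -3, 3, 9; second difference 6 = 2a, so a = 3.
Expanding, the n-coefficient is −2ah = -6h; matching it to the data gives h = 6, and then k = -3.
So u(n) = 3(n − 6)² − 3.
Hence h = 6.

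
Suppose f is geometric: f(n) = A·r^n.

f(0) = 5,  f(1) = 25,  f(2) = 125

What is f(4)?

3125

Consecutive ratio: 25/5 = 5, and 125/25 = 5, so r = 5.
Then A·5^0 = 5 gives A = 5, and f(n) = 5·5^n.
f(4) = 5·5^4 = 3125.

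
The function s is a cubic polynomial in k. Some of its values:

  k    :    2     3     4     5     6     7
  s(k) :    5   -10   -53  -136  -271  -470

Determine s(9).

-1108

Write s(k) = ak³ + bk² + ck + d; the 6 given values yield a linear system in the 4 coefficients.
Solving, s(k) = -2k³ + 4k² + 3k - 1.
Then s(9) = -1108.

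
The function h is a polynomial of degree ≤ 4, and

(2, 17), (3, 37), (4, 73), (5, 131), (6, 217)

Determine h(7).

First differences: 20, 36, 58, 86. Second differences: 16, 22, 28. Third differences: 6, 6.
Level-3 differences are constant, so h has degree 3.
Fitting a degree-3 polynomial gives h(k) = k³ - k² + 6k + 1.
Then h(7) = 337.

337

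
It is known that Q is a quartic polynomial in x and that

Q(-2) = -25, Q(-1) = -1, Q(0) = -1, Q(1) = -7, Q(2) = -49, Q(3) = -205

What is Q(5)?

Write Q(x) = ax^4 + bx³ + cx² + dx + e; the 6 given values yield a linear system in the 5 coefficients.
Solving, Q(x) = -2x^4 - x³ - x² - 2x - 1.
Then Q(5) = -1411.

-1411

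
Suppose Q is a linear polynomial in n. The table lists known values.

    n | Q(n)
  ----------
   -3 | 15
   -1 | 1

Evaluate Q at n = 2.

Write Q(n) = an + b; the 2 given values yield a linear system in the 2 coefficients.
Solving, Q(n) = -7n - 6.
Then Q(2) = -20.

-20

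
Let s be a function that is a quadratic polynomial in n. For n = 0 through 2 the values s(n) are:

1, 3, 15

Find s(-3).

Write s(n) = an² + bn + c; the 3 given values yield a linear system in the 3 coefficients.
Solving, s(n) = 5n² - 3n + 1.
Then s(-3) = 55.

55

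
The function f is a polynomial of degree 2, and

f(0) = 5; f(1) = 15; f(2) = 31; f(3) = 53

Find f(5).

115

First differences: 10, 16, 22. Second differences: 6, 6.
Level-2 differences are constant, so f has degree 2.
Fitting a degree-2 polynomial gives f(n) = 3n² + 7n + 5.
Then f(5) = 115.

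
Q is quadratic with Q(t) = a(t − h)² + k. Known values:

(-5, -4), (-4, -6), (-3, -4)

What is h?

First differences -2, 2; second difference 4 = 2a, so a = 2.
Expanding, the t-coefficient is −2ah = -4h; matching it to the data gives h = -4, and then k = -6.
So Q(t) = 2(t + 4)² − 6.
Hence h = -4.

-4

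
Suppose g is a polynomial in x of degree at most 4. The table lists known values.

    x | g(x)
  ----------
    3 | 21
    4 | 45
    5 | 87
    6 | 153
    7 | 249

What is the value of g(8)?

381

First differences: 24, 42, 66, 96. Second differences: 18, 24, 30. Third differences: 6, 6.
Level-3 differences are constant, so g has degree 3.
Extending the table by one column gives the next first difference 132, so g(8) = 249 + 132 = 381.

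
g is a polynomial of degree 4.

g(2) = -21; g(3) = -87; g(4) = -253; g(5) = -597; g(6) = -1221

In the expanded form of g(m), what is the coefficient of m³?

1

Write g(m) = am^4 + bm³ + cm² + dm + e; the 5 given values yield a linear system in the 5 coefficients.
Solving, g(m) = -m^4 + m³ - 4m² + 3.
The coefficient of m³ is 1.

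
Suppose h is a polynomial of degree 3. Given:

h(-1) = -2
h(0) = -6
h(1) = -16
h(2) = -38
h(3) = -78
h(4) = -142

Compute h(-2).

2

Write h(k) = ak³ + bk² + ck + d; the 6 given values yield a linear system in the 4 coefficients.
Solving, h(k) = -k³ - 3k² - 6k - 6.
Then h(-2) = 2.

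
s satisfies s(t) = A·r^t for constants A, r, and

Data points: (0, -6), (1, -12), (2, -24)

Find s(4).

Consecutive ratio: -12/(-6) = 2, and -24/(-12) = 2, so r = 2.
Then A·2^0 = -6 gives A = -6, and s(t) = -6·2^t.
s(4) = -6·2^4 = -96.

-96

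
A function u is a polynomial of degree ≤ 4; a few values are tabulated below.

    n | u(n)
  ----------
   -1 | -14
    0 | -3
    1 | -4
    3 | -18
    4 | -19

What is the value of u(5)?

Write u(n) = an^4 + bn³ + cn² + dn + e; the 5 given values yield a linear system in the 5 coefficients.
Solving, the leading coefficient vanishes, and u(n) = n³ - 6n² + 4n - 3.
Then u(5) = -8.

-8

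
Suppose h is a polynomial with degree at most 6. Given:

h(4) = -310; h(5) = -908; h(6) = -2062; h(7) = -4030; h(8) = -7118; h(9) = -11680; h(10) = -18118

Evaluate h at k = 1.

Write h(k) = ak^6 + bk^5 + ck^4 + dk³ + ek² + pk + q; the 7 given values yield a linear system in the 7 coefficients.
Solving, the top 2 coefficients vanish, and h(k) = -2k^4 + k³ + 9k² - 2k + 2.
Then h(1) = 8.

8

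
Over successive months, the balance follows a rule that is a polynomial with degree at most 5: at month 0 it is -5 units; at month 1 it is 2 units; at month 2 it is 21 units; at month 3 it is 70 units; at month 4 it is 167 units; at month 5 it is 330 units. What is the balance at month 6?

Write the value at n as h(n).
First differences: 7, 19, 49, 97, 163. Second differences: 12, 30, 48, 66. Third differences: 18, 18, 18.
Level-3 differences are constant, so h has degree 3.
Fitting a degree-3 polynomial gives h(n) = 3n³ - 3n² + 7n - 5.
Then h(6) = 577.

577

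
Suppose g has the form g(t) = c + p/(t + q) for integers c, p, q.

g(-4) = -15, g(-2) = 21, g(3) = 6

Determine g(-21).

2

(g(t) − c)(t + q) = p for each data point; the three points give a linear system in c and q, then p follows.
Solving: c = 3, q = 3, p = 18, so g(t) = 3 + 18/(t + 3).
Then g(-21) = 3 + 18/(-18) = 2.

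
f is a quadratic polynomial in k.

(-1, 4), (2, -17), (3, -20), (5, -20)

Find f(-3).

Write f(k) = ak² + bk + c; the 4 given values yield a linear system in the 3 coefficients.
Solving, f(k) = k² - 8k - 5.
Then f(-3) = 28.

28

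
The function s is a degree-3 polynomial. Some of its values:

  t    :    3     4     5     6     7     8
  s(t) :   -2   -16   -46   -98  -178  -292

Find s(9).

Write s(t) = at³ + bt² + ct + d; the 6 given values yield a linear system in the 4 coefficients.
Solving, s(t) = -t³ + 4t² - 5t + 4.
Then s(9) = -446.

-446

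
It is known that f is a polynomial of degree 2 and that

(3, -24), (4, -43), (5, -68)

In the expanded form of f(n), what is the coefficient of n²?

Write f(n) = an² + bn + c; the 3 given values yield a linear system in the 3 coefficients.
Solving, f(n) = -3n² + 2n - 3.
The coefficient of n² is -3.

-3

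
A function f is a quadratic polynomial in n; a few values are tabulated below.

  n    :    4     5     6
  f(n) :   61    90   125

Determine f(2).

Write f(n) = an² + bn + c; the 3 given values yield a linear system in the 3 coefficients.
Solving, f(n) = 3n² + 2n + 5.
Then f(2) = 21.

21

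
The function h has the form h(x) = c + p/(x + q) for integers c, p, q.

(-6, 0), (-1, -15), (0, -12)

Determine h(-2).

(h(x) − c)(x + q) = p for each data point; the three points give a linear system in c and q, then p follows.
Solving: c = -6, q = 3, p = -18, so h(x) = -6 − 18/(x + 3).
Then h(-2) = -6 − 18/1 = -24.

-24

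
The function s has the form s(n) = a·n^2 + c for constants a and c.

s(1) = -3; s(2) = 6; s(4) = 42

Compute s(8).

186

From s(1) = -3 and s(2) = 6: 1a + c = -3 and 4a + c = 6.
Subtracting: 3a = 9, so a = 3; then c = -3 − 3·1 = -6.
So s(n) = 3n² − 6, and s(8) = 186.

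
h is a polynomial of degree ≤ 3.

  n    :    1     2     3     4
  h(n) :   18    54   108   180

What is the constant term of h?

Write h(n) = an³ + bn² + cn + d; the 4 given values yield a linear system in the 4 coefficients.
Solving, the leading coefficient vanishes, and h(n) = 9n² + 9n.
The constant term is h(0) = 0.

0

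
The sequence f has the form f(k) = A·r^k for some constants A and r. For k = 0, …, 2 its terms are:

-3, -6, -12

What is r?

2

Consecutive ratio: -6/(-3) = 2, and -12/(-6) = 2, so r = 2.
Then A·2^0 = -3 gives A = -3, and f(k) = -3·2^k.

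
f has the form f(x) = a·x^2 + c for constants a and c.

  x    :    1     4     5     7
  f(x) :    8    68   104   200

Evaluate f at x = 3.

40

From f(1) = 8 and f(4) = 68: 1a + c = 8 and 16a + c = 68.
Subtracting: 15a = 60, so a = 4; then c = 8 − 4·1 = 4.
So f(x) = 4x² + 4, and f(3) = 40.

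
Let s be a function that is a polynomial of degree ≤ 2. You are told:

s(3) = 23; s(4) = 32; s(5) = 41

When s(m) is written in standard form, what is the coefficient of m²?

0

Write s(m) = am² + bm + c; the 3 given values yield a linear system in the 3 coefficients.
Solving, the leading coefficient vanishes, and s(m) = 9m - 4.
The coefficient of m² is 0.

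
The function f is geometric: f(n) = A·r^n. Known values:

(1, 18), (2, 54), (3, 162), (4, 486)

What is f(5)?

1458

Consecutive ratio: 54/18 = 3, and 162/54 = 3, so r = 3.
Then A·3^1 = 18 gives A = 6, and f(n) = 6·3^n.
f(5) = 6·3^5 = 1458.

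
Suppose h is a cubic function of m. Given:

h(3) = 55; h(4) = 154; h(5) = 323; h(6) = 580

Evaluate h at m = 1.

Write h(m) = am³ + bm² + cm + d; the 4 given values yield a linear system in the 4 coefficients.
Solving, h(m) = 3m³ - m² - 5m - 2.
Then h(1) = -5.

-5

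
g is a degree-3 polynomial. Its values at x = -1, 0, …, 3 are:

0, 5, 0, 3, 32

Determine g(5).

First differences: 5, -5, 3, 29. Second differences: -10, 8, 26. Third differences: 18, 18.
Level-3 differences are constant, so g has degree 3.
Fitting a degree-3 polynomial gives g(x) = 3x³ - 5x² - 3x + 5.
Then g(5) = 240.

240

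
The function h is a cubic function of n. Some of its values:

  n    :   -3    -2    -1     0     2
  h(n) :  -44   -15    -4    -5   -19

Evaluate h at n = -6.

-299

Write h(n) = an³ + bn² + cn + d; the 5 given values yield a linear system in the 4 coefficients.
Solving, h(n) = n³ - 3n² - 5n - 5.
Then h(-6) = -299.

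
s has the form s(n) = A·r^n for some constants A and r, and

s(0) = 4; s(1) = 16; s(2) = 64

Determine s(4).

1024

Consecutive ratio: 16/4 = 4, and 64/16 = 4, so r = 4.
Then A·4^0 = 4 gives A = 4, and s(n) = 4·4^n.
s(4) = 4·4^4 = 1024.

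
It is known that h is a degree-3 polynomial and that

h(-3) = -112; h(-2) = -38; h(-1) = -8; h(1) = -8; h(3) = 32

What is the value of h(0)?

Write h(n) = an³ + bn² + cn + d; the 5 given values yield a linear system in the 4 coefficients.
Solving, h(n) = 3n³ - 4n² - 3n - 4.
Then h(0) = -4.

-4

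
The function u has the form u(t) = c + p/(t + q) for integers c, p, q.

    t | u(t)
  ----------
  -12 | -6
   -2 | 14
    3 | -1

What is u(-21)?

-5

(u(t) − c)(t + q) = p for each data point; the three points give a linear system in c and q, then p follows.
Solving: c = -4, q = 3, p = 18, so u(t) = -4 + 18/(t + 3).
Then u(-21) = -4 + 18/(-18) = -5.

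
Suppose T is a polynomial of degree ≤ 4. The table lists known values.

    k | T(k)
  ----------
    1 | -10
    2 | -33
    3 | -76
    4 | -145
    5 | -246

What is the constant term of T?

First differences: -23, -43, -69, -101. Second differences: -20, -26, -32. Third differences: -6, -6.
Level-3 differences are constant, so T has degree 3.
Fitting a degree-3 polynomial gives T(k) = -k³ - 4k² - 4k - 1.
The constant term is T(0) = -1.

-1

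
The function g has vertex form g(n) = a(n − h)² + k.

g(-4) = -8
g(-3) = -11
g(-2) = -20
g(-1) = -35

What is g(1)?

-83

First differences -3, -9, -15; second difference -6 = 2a, so a = -3.
Expanding, the n-coefficient is −2ah = 6h; matching it to the data gives h = -4, and then k = -8.
So g(n) = -3(n + 4)² − 8.
g(1) = -3·5² − 8 = -83.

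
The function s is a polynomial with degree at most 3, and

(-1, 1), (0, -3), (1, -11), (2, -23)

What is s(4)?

-59

First differences: -4, -8, -12. Second differences: -4, -4.
Level-2 differences are constant, so s has degree 2.
Fitting a degree-2 polynomial gives s(k) = -2k² - 6k - 3.
Then s(4) = -59.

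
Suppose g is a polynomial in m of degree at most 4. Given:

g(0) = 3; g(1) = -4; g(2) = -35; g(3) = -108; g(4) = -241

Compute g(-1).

Write g(m) = am^4 + bm³ + cm² + dm + e; the 5 given values yield a linear system in the 5 coefficients.
Solving, the leading coefficient vanishes, and g(m) = -3m³ - 3m² - m + 3.
Then g(-1) = 4.

4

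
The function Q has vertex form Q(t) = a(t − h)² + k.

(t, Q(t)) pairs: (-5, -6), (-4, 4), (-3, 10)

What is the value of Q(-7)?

First differences 10, 6; second difference -4 = 2a, so a = -2.
Expanding, the t-coefficient is −2ah = 4h; matching it to the data gives h = -2, and then k = 12.
So Q(t) = -2(t + 2)² + 12.
Q(-7) = -2·(-5)² + 12 = -38.

-38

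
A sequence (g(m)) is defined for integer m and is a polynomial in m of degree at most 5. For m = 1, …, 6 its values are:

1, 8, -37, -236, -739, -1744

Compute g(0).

Write g(m) = am^5 + bm^4 + cm³ + dm² + em + p; the 6 given values yield a linear system in the 6 coefficients.
Solving, the leading coefficient vanishes, and g(m) = -2m^4 + 3m³ + 6m² - 2m - 4.
Then g(0) = -4.

-4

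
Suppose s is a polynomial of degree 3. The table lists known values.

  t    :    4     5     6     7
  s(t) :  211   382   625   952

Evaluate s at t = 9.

1906

Write s(t) = at³ + bt² + ct + d; the 4 given values yield a linear system in the 4 coefficients.
Solving, s(t) = 2t³ + 6t² - 5t + 7.
Then s(9) = 1906.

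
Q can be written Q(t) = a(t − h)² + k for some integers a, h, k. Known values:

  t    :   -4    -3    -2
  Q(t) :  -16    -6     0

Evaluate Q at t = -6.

-48

First differences 10, 6; second difference -4 = 2a, so a = -2.
Expanding, the t-coefficient is −2ah = 4h; matching it to the data gives h = -1, and then k = 2.
So Q(t) = -2(t + 1)² + 2.
Q(-6) = -2·(-5)² + 2 = -48.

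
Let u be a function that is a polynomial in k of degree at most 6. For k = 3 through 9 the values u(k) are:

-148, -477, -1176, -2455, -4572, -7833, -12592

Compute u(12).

First differences: -329, -699, -1279, -2117, -3261, -4759. Second differences: -370, -580, -838, -1144, -1498. Third differences: -210, -258, -306, -354. Fourth differences: -48, -48, -48.
Level-4 differences are constant, so u has degree 4.
Fitting a degree-4 polynomial gives u(k) = -2k^4 + k³ - 3k² + 5k - 1.
Then u(12) = -40117.

-40117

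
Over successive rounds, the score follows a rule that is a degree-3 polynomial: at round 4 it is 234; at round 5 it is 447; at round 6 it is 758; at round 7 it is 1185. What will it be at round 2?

30

Write the value at m as u(m).
Write u(m) = am³ + bm² + cm + d; the 4 given values yield a linear system in the 4 coefficients.
Solving, u(m) = 3m³ + 4m² - 6m + 2.
Then u(2) = 30.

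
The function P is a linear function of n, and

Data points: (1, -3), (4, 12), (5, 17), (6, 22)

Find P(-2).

Write P(n) = an + b; the 4 given values yield a linear system in the 2 coefficients.
Solving, P(n) = 5n - 8.
Then P(-2) = -18.

-18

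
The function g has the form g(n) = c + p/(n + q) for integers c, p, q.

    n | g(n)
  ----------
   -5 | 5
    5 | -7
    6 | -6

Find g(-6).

(g(n) − c)(n + q) = p for each data point; the three points give a linear system in c and q, then p follows.
Solving: c = -1, q = 0, p = -30, so g(n) = -1 − 30/(n + 0).
Then g(-6) = -1 − 30/(-6) = 4.

4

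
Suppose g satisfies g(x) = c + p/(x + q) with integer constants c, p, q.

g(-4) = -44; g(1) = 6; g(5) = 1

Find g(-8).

(g(x) − c)(x + q) = p for each data point; the three points give a linear system in c and q, then p follows.
Solving: c = -4, q = 3, p = 40, so g(x) = -4 + 40/(x + 3).
Then g(-8) = -4 + 40/(-5) = -12.

-12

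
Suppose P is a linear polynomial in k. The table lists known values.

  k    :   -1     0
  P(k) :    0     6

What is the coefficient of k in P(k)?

Write P(k) = ak + b; the 2 given values yield a linear system in the 2 coefficients.
Solving, P(k) = 6k + 6.
The coefficient of k is 6.

6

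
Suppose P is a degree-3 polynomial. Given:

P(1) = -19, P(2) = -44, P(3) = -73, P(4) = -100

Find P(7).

-109

Write P(x) = ax³ + bx² + cx + d; the 4 given values yield a linear system in the 4 coefficients.
Solving, P(x) = x³ - 8x² - 8x - 4.
Then P(7) = -109.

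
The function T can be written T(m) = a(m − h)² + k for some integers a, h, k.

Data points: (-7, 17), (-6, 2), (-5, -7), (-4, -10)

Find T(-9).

65

First differences -15, -9, -3; second difference 6 = 2a, so a = 3.
Expanding, the m-coefficient is −2ah = -6h; matching it to the data gives h = -4, and then k = -10.
So T(m) = 3(m + 4)² − 10.
T(-9) = 3·(-5)² − 10 = 65.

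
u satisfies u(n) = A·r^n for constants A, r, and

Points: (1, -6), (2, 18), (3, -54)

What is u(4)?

Consecutive ratio: 18/(-6) = -3, and -54/18 = -3, so r = -3.
Then A·(-3)^1 = -6 gives A = 2, and u(n) = 2·(-3)^n.
u(4) = 2·(-3)^4 = 162.

162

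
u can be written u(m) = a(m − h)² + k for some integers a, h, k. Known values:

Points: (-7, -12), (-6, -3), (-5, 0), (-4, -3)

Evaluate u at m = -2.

-27

First differences 9, 3, -3; second difference -6 = 2a, so a = -3.
Expanding, the m-coefficient is −2ah = 6h; matching it to the data gives h = -5, and then k = 0.
So u(m) = -3(m + 5)² + 0.
u(-2) = -3·3² + 0 = -27.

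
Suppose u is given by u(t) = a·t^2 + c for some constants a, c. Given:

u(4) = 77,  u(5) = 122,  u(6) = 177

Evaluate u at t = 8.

From u(4) = 77 and u(5) = 122: 16a + c = 77 and 25a + c = 122.
Subtracting: 9a = 45, so a = 5; then c = 77 − 5·16 = -3.
So u(t) = 5t² − 3, and u(8) = 317.

317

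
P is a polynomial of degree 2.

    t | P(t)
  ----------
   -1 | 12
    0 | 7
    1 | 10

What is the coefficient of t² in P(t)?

4

Write P(t) = at² + bt + c; the 3 given values yield a linear system in the 3 coefficients.
Solving, P(t) = 4t² - t + 7.
The coefficient of t² is 4.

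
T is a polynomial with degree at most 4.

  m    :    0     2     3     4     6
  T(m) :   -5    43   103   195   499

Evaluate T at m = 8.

Write T(m) = am^4 + bm³ + cm² + dm + e; the 5 given values yield a linear system in the 5 coefficients.
Solving, the leading coefficient vanishes, and T(m) = m³ + 7m² + 6m - 5.
Then T(8) = 1003.

1003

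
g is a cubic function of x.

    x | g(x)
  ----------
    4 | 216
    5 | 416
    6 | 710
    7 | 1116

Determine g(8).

Write g(x) = ax³ + bx² + cx + d; the 4 given values yield a linear system in the 4 coefficients.
Solving, g(x) = 3x³ + 2x² - x - 4.
Then g(8) = 1652.

1652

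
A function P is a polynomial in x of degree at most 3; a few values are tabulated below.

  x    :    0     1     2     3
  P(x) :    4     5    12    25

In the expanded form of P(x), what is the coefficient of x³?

Write P(x) = ax³ + bx² + cx + d; the 4 given values yield a linear system in the 4 coefficients.
Solving, the leading coefficient vanishes, and P(x) = 3x² - 2x + 4.
The coefficient of x³ is 0.

0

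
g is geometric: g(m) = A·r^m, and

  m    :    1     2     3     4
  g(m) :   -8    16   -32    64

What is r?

-2

Consecutive ratio: 16/(-8) = -2, and -32/16 = -2, so r = -2.
Then A·(-2)^1 = -8 gives A = 4, and g(m) = 4·(-2)^m.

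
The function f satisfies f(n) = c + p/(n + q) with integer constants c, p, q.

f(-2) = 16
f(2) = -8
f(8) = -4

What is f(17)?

(f(n) − c)(n + q) = p for each data point; the three points give a linear system in c and q, then p follows.
Solving: c = -2, q = 1, p = -18, so f(n) = -2 − 18/(n + 1).
Then f(17) = -2 − 18/18 = -3.

-3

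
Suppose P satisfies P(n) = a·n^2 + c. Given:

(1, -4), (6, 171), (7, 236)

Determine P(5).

116

From P(1) = -4 and P(6) = 171: 1a + c = -4 and 36a + c = 171.
Subtracting: 35a = 175, so a = 5; then c = -4 − 5·1 = -9.
So P(n) = 5n² − 9, and P(5) = 116.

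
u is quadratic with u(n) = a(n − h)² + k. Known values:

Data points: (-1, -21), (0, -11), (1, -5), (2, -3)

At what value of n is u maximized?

First differences 10, 6, 2; second difference -4 = 2a, so a = -2.
Expanding, the n-coefficient is −2ah = 4h; matching it to the data gives h = 2, and then k = -3.
So u(n) = -2(n − 2)² − 3.
Hence h = 2.

2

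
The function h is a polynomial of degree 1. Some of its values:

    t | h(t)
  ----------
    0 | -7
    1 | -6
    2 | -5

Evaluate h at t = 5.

-2

First differences: 1, 1.
Level-1 differences are constant, so h has degree 1.
Fitting a degree-1 polynomial gives h(t) = t - 7.
Then h(5) = -2.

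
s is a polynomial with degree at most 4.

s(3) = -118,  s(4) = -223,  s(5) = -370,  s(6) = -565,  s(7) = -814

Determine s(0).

Write s(n) = an^4 + bn³ + cn² + dn + e; the 5 given values yield a linear system in the 5 coefficients.
Solving, the leading coefficient vanishes, and s(n) = -n³ - 9n² - 5n + 5.
Then s(0) = 5.

5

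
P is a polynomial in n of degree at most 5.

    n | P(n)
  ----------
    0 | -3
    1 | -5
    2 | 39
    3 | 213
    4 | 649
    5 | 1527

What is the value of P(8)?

Write P(n) = an^5 + bn^4 + cn³ + dn² + en + p; the 6 given values yield a linear system in the 6 coefficients.
Solving, the leading coefficient vanishes, and P(n) = 2n^4 + 2n³ + 3n² - 9n - 3.
Then P(8) = 9333.

9333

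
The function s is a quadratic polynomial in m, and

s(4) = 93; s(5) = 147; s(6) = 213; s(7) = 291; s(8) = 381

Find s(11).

723

First differences: 54, 66, 78, 90. Second differences: 12, 12, 12.
Level-2 differences are constant, so s has degree 2.
Fitting a degree-2 polynomial gives s(m) = 6m² - 3.
Then s(11) = 723.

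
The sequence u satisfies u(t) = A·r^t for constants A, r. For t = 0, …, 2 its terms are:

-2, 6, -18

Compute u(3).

54

Consecutive ratio: 6/(-2) = -3, and -18/6 = -3, so r = -3.
Then A·(-3)^0 = -2 gives A = -2, and u(t) = -2·(-3)^t.
u(3) = -2·(-3)^3 = 54.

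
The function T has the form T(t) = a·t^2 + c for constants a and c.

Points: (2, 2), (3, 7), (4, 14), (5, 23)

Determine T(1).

-1

From T(2) = 2 and T(3) = 7: 4a + c = 2 and 9a + c = 7.
Subtracting: 5a = 5, so a = 1; then c = 2 − 1·4 = -2.
So T(t) = 1t² − 2, and T(1) = -1.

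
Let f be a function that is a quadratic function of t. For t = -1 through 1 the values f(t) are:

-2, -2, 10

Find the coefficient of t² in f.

6

Write f(t) = at² + bt + c; the 3 given values yield a linear system in the 3 coefficients.
Solving, f(t) = 6t² + 6t - 2.
The coefficient of t² is 6.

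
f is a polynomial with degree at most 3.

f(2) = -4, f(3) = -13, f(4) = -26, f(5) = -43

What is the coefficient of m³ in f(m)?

First differences: -9, -13, -17. Second differences: -4, -4.
Level-2 differences are constant, so f has degree 2.
Fitting a degree-2 polynomial gives f(m) = -2m² + m + 2.
The coefficient of m³ is 0.

0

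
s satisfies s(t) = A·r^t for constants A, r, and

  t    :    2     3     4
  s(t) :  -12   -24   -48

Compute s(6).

Consecutive ratio: -24/(-12) = 2, and -48/(-24) = 2, so r = 2.
Then A·2^2 = -12 gives A = -3, and s(t) = -3·2^t.
s(6) = -3·2^6 = -192.

-192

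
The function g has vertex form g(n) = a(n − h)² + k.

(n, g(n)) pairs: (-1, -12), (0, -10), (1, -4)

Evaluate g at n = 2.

6

First differences 2, 6; second difference 4 = 2a, so a = 2.
Expanding, the n-coefficient is −2ah = -4h; matching it to the data gives h = -1, and then k = -12.
So g(n) = 2(n + 1)² − 12.
g(2) = 2·3² − 12 = 6.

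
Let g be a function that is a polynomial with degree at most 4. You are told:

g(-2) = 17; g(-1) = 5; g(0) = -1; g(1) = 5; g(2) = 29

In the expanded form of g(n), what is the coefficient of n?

-1

First differences: -12, -6, 6, 24. Second differences: 6, 12, 18. Third differences: 6, 6.
Level-3 differences are constant, so g has degree 3.
Fitting a degree-3 polynomial gives g(n) = n³ + 6n² - n - 1.
The coefficient of n is -1.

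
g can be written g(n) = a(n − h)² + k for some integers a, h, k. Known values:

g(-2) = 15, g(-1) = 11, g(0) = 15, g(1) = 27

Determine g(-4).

First differences -4, 4, 12; second difference 8 = 2a, so a = 4.
Expanding, the n-coefficient is −2ah = -8h; matching it to the data gives h = -1, and then k = 11.
So g(n) = 4(n + 1)² + 11.
g(-4) = 4·(-3)² + 11 = 47.

47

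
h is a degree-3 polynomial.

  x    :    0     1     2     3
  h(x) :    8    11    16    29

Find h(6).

176

Write h(x) = ax³ + bx² + cx + d; the 4 given values yield a linear system in the 4 coefficients.
Solving, h(x) = x³ - 2x² + 4x + 8.
Then h(6) = 176.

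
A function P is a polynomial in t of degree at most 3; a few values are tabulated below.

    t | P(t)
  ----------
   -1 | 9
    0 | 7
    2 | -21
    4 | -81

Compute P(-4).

Write P(t) = at³ + bt² + ct + d; the 4 given values yield a linear system in the 4 coefficients.
Solving, the leading coefficient vanishes, and P(t) = -4t² - 6t + 7.
Then P(-4) = -33.

-33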